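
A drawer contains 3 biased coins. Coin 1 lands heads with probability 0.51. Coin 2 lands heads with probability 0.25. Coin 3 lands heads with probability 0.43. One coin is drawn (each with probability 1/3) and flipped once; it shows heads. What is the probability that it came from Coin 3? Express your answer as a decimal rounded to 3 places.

P(heads|C1) = 0.51; P(heads|C2) = 0.25; P(heads|C3) = 0.43.
Prior × likelihood for each source: 0.333333·0.51=0.1700, 0.333333·0.25=0.08333, 0.333333·0.43=0.1433. Summing gives P(heads) = 0.39667.
P(Coin 3 | heads) = 0.1433 / 0.39667 = 0.361.

Posterior probability ≈ 0.361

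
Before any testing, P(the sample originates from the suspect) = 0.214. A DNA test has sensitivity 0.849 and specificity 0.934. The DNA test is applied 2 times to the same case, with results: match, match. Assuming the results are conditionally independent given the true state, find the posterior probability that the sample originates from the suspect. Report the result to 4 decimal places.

Posterior P(H) ≈ 0.9783

Let H be the event that the sample originates from the suspect; start with P(H) = 0.214. P('match'|H) = 0.849, P('match'|¬H) = 0.066.
Update on result 1 ('match'): P(H) ← 0.849·0.2140 / (0.849·0.2140 + 0.066·0.7860) = 0.18169/0.23356 = 0.7779.
Update on result 2 ('match'): P(H) ← 0.849·0.7779 / (0.849·0.7779 + 0.066·0.2221) = 0.66043/0.67509 = 0.9783.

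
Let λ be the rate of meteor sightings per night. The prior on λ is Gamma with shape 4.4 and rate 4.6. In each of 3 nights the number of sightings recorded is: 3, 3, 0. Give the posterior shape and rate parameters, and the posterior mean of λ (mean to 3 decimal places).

The Poisson likelihood adds the total count to the shape and the number of exposure periods to the rate. Here ∑xᵢ = 6 and n = 3, so shape 4.4→10.4 and rate 4.6→7.6.
Posterior mean = shape/rate = 10.4/7.6 = 1.368.

Posterior: Gamma(shape=10.4, rate=7.6); mean ≈ 1.368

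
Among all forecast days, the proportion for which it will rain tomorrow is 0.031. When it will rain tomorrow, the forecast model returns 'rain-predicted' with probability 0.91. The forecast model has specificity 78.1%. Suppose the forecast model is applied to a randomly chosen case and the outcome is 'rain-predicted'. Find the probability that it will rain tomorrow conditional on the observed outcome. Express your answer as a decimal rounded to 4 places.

P(H | E) ≈ 0.1173

Let H be the event that it will rain tomorrow. P(H) = 0.031, so P(¬H) = 0.969. With E the 'rain-predicted' result, P(E|H) = 0.91 and P(E|¬H) = 0.219.
P(E) = 0.91·0.031 + 0.219·0.969 = 0.028210 + 0.21221 = 0.24042.
By Bayes' theorem, P(H|E) = 0.028210 / 0.24042 = 0.1173.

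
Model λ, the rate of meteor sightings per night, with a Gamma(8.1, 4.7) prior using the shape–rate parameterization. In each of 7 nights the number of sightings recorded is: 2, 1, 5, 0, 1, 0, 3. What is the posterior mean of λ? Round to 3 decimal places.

Posterior mean ≈ 1.718

Total count ∑xᵢ = 12 over n = 7 nights.
Gamma is conjugate to the Poisson likelihood: posterior is Gamma(shape = 8.1+12 = 20.1, rate = 4.7+7 = 11.7).
E[λ | data] = 20.1/11.7 = 1.718.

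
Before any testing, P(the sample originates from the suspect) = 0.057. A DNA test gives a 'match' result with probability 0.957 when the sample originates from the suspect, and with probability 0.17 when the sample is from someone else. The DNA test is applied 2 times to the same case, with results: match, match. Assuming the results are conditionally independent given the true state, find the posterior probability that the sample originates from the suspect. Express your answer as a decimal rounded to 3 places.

Posterior P(H) ≈ 0.657

Let H be the event that the sample originates from the suspect; start with P(H) = 0.057. P('match'|H) = 0.957, P('match'|¬H) = 0.17.
Update on result 1 ('match'): P(H) ← 0.957·0.0570 / (0.957·0.0570 + 0.17·0.9430) = 0.054549/0.21486 = 0.2539.
Update on result 2 ('match'): P(H) ← 0.957·0.2539 / (0.957·0.2539 + 0.17·0.7461) = 0.24297/0.36981 = 0.6570.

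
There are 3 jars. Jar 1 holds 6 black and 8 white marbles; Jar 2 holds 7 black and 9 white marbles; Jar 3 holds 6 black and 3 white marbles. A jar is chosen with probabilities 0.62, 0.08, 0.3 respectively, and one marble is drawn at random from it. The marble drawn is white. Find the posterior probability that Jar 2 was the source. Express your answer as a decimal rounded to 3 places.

Tabulate prior·likelihood by source: [1] prior 0.62, lik 0.5714, product 0.3543; [2] prior 0.08, lik 0.5625, product 0.04500; [3] prior 0.3, lik 0.3333, product 0.1000.
Normalizing constant = 0.49929; the posterior for Jar 2 is its product over the sum, 0.04500/0.49929 = 0.090.

Posterior probability ≈ 0.090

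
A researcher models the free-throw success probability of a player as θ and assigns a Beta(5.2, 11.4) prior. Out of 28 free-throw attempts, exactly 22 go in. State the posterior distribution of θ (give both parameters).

Posterior: Beta(27.2, 17.4)

The binomial likelihood is conjugate to the Beta prior: with 22 successes and 6 failures, the posterior is Beta(5.2+22, 11.4+6) = Beta(27.2, 17.4).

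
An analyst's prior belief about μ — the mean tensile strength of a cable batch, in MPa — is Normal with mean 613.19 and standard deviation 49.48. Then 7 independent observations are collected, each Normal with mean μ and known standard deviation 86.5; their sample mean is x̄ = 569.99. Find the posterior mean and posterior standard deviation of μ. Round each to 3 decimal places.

Posterior mean ≈ 583.119; posterior SD ≈ 27.277

Prior precision 1/τ₀² = 1/49.48² = 0.00040845; data precision n/σ² = 7/86.5² = 0.00093555.
Posterior precision = 0.00040845 + 0.00093555 = 0.00134400, giving posterior SD = 1/√0.00134400 = 27.277.
Posterior mean = (0.00040845·613.19 + 0.00093555·569.99) / 0.00134400 = 583.119.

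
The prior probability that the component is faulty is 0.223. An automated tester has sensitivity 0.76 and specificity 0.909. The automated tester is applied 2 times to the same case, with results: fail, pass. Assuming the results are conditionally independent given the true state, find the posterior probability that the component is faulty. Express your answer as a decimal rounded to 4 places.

Posterior P(H) ≈ 0.3876

Let H be the event that the component is faulty; start with P(H) = 0.223. P('fail'|H) = 0.76, P('fail'|¬H) = 0.091.
Update on result 1 ('fail'): P(H) ← 0.76·0.2230 / (0.76·0.2230 + 0.091·0.7770) = 0.16948/0.24019 = 0.7056.
Update on result 2 ('pass'): P(H) ← 0.24·0.7056 / (0.24·0.7056 + 0.909·0.2944) = 0.16935/0.43694 = 0.3876.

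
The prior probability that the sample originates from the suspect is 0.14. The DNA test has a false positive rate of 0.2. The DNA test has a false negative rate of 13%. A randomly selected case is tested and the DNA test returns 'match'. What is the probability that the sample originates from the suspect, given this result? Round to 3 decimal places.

P(H | E) ≈ 0.415

Write H for 'the sample originates from the suspect'. Prior odds H:¬H = 0.14/0.86 = 0.16279. For the 'match' outcome, the likelihood ratio is 0.87/0.2 = 4.3500.
Posterior odds = 0.16279 × 4.3500 = 0.70814, so P(H|E) = 0.70814/(1+0.70814) = 0.415.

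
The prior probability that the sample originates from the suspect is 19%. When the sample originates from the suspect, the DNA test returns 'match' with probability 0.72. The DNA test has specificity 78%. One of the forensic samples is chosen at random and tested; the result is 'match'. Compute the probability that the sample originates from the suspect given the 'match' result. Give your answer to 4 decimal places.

Write H for 'the sample originates from the suspect'. Prior odds H:¬H = 0.19/0.81 = 0.23457. For the 'match' outcome, the likelihood ratio is 0.72/0.22 = 3.2727.
Posterior odds = 0.23457 × 3.2727 = 0.76768, so P(H|E) = 0.76768/(1+0.76768) = 0.4343.

P(H | E) ≈ 0.4343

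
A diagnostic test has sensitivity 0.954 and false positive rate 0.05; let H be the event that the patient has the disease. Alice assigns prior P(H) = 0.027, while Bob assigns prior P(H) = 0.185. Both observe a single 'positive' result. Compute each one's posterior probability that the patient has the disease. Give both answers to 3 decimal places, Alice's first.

P('+'|H) = 0.954, P('+'|¬H) = 0.05.
Alice: numerator 0.954·0.027 = 0.025758; evidence = 0.025758+0.05·0.973 = 0.074408; posterior = 0.346.
Bob: numerator 0.954·0.185 = 0.17649; evidence = 0.17649+0.05·0.815 = 0.21724; posterior = 0.812.

Alice: 0.346; Bob: 0.812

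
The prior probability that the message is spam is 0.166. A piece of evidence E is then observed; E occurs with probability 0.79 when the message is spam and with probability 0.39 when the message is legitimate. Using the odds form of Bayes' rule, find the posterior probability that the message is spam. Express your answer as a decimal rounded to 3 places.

Posterior probability ≈ 0.287

Prior odds = 0.166/(1−0.166) = 0.19904. In log-odds, ln(0.19904) = -1.6142.
Add log likelihood ratio: ln(2.0256) = 0.70589.
Posterior log-odds = -0.90836, so posterior odds = exp(-0.90836) = 0.40319. Converting, P(H|E) = 0.40319/1.4032 = 0.287.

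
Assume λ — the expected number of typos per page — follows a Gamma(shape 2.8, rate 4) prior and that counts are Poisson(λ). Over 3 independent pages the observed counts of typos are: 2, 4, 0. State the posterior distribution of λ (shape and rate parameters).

The Poisson likelihood adds the total count to the shape and the number of exposure periods to the rate. Here ∑xᵢ = 6 and n = 3, so shape 2.8→8.8 and rate 4→7.

Posterior: Gamma(shape=8.8, rate=7)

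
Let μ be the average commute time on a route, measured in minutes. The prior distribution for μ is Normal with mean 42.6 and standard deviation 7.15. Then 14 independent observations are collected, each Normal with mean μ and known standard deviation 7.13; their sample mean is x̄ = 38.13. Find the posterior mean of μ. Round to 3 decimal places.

With known σ, the Normal prior is conjugate. Weight on the data is w = (n/σ²)/(n/σ² + 1/τ₀²) = 0.275391/(0.275391+0.0195609) = 0.93368.
Posterior mean = w·x̄ + (1−w)·μ₀ = 0.93368·38.13 + 0.066319·42.6 = 38.426.

Posterior mean ≈ 38.426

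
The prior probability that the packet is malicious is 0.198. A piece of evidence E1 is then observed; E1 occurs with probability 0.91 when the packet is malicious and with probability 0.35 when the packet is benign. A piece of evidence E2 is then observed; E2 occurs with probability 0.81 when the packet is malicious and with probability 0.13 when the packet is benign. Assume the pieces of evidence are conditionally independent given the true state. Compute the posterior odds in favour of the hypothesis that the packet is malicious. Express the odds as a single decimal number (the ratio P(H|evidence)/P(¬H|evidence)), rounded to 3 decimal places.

Prior odds = 0.198/(1−0.198) = 0.24688.
Likelihood ratio for E1 = 0.91/0.35 = 2.6000.
Likelihood ratio for E2 = 0.81/0.13 = 6.2308.
Posterior odds = prior odds × LR₁ × LR₂ = 3.9995.

Posterior odds ≈ 4.000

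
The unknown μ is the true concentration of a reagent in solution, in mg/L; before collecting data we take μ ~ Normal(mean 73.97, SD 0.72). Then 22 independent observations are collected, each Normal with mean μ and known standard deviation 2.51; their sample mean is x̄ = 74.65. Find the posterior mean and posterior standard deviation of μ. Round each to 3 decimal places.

Posterior mean ≈ 74.408; posterior SD ≈ 0.429

Prior precision 1/τ₀² = 1/0.72² = 1.92901; data precision n/σ² = 22/2.51² = 3.49201.
Posterior precision = 1.92901 + 3.49201 = 5.42102, giving posterior SD = 1/√5.42102 = 0.429.
Posterior mean = (1.92901·73.97 + 3.49201·74.65) / 5.42102 = 74.408.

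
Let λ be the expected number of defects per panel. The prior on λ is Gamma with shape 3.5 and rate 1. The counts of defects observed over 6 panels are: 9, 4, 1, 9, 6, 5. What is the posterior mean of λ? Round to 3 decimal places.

Posterior mean ≈ 5.357

The Poisson likelihood adds the total count to the shape and the number of exposure periods to the rate. Here ∑xᵢ = 34 and n = 6, so shape 3.5→37.5 and rate 1→7.
Posterior mean = shape/rate = 37.5/7 = 5.357.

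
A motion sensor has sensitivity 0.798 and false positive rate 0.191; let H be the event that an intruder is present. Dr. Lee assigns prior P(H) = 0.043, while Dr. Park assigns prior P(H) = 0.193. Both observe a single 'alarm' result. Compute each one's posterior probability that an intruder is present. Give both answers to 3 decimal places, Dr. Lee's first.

Dr. Lee: 0.158; Dr. Park: 0.500

P('+'|H) = 0.798, P('+'|¬H) = 0.191.
Dr. Lee: numerator 0.798·0.043 = 0.034314; evidence = 0.034314+0.191·0.957 = 0.21710; posterior = 0.158.
Dr. Park: numerator 0.798·0.193 = 0.15401; evidence = 0.15401+0.191·0.807 = 0.30815; posterior = 0.500.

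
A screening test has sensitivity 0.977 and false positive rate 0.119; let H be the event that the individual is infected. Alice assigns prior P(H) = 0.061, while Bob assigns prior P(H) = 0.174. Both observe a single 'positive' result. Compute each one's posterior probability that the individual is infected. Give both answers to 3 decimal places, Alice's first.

Alice: 0.348; Bob: 0.634

The likelihood ratio for a 'positive' result is 0.977/0.119 = 8.2101.
Alice: prior odds 0.061/0.939 = 0.064963; posterior odds 0.53335; posterior probability 0.348.
Bob: prior odds 0.174/0.826 = 0.21065; posterior odds 1.7295; posterior probability 0.634.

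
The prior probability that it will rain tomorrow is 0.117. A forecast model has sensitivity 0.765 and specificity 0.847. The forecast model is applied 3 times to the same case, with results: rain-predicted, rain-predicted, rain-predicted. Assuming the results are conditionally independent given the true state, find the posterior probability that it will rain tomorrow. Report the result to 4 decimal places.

With H the event that it will rain tomorrow, the joint likelihood of the observed sequence is P(data|H) = 0.765·0.765·0.765 = 0.44770 and P(data|¬H) = 0.153·0.153·0.153 = 0.0035816.
Bayes: P(H|data) = 0.117·0.44770 / (0.117·0.44770 + 0.883·0.0035816) = 0.052381/0.055543 = 0.9431.

Posterior P(H) ≈ 0.9431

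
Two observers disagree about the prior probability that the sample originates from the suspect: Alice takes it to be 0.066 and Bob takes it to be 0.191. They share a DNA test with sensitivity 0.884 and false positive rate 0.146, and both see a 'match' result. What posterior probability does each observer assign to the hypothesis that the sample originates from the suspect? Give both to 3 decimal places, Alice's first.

Alice: 0.300; Bob: 0.588

P('+'|H) = 0.884, P('+'|¬H) = 0.146.
Alice: numerator 0.884·0.066 = 0.058344; evidence = 0.058344+0.146·0.934 = 0.19471; posterior = 0.300.
Bob: numerator 0.884·0.191 = 0.16884; evidence = 0.16884+0.146·0.809 = 0.28696; posterior = 0.588.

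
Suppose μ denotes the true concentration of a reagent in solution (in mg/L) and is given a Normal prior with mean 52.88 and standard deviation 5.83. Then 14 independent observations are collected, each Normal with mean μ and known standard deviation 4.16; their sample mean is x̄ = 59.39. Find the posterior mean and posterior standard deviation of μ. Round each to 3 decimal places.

With known σ, the Normal prior is conjugate. Weight on the data is w = (n/σ²)/(n/σ² + 1/τ₀²) = 0.808987/(0.808987+0.0294214) = 0.96491.
Posterior mean = w·x̄ + (1−w)·μ₀ = 0.96491·59.39 + 0.035092·52.88 = 59.162. Posterior variance = 1/(0.808987+0.0294214) = 1.19274, so SD = 1.092.

Posterior mean ≈ 59.162; posterior SD ≈ 1.092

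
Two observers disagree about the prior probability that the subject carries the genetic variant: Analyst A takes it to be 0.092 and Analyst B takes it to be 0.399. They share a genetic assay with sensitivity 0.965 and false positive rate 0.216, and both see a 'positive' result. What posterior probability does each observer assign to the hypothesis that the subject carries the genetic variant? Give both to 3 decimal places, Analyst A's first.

Analyst A: 0.312; Analyst B: 0.748

The likelihood ratio for a 'positive' result is 0.965/0.216 = 4.4676.
Analyst A: prior odds 0.092/0.908 = 0.10132; posterior odds 0.45266; posterior probability 0.312.
Analyst B: prior odds 0.399/0.601 = 0.66389; posterior odds 2.9660; posterior probability 0.748.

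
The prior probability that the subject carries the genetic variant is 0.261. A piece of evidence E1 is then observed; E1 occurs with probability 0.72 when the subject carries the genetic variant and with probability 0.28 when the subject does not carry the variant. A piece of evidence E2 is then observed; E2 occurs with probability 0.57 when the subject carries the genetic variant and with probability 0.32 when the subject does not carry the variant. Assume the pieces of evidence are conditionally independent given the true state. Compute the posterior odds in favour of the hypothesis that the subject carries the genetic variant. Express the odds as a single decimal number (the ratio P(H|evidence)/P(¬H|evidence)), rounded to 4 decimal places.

Prior odds = 0.261/(1−0.261) = 0.35318.
Likelihood ratio for E1 = 0.72/0.28 = 2.5714.
Likelihood ratio for E2 = 0.57/0.32 = 1.7812.
Posterior odds = prior odds × LR₁ × LR₂ = 1.6177.

Posterior odds ≈ 1.6177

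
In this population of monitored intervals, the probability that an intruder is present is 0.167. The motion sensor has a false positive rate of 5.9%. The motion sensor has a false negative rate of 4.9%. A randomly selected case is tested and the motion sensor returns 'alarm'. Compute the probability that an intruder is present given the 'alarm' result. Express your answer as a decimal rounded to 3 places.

P(H | E) ≈ 0.764

Write H for 'an intruder is present'. Prior odds H:¬H = 0.167/0.833 = 0.20048. For the 'alarm' outcome, the likelihood ratio is 0.951/0.059 = 16.119.
Posterior odds = 0.20048 × 16.119 = 3.2315, so P(H|E) = 3.2315/(1+3.2315) = 0.764.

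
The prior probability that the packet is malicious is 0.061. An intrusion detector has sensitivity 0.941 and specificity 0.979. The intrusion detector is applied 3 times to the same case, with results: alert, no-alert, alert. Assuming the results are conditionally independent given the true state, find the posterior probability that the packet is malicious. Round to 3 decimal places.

Posterior P(H) ≈ 0.887

Let H be the event that the packet is malicious; start with P(H) = 0.061. P('alert'|H) = 0.941, P('alert'|¬H) = 0.021.
Update on result 1 ('alert'): P(H) ← 0.941·0.0610 / (0.941·0.0610 + 0.021·0.9390) = 0.057401/0.077120 = 0.7443.
Update on result 2 ('no-alert'): P(H) ← 0.059·0.7443 / (0.059·0.7443 + 0.979·0.2557) = 0.043914/0.29424 = 0.1492.
Update on result 3 ('alert'): P(H) ← 0.941·0.1492 / (0.941·0.1492 + 0.021·0.8508) = 0.14044/0.15831 = 0.8871.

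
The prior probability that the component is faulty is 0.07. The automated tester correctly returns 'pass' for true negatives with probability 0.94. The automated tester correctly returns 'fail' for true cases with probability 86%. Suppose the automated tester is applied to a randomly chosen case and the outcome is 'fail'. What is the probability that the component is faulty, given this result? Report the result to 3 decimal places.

Let H be the event that the component is faulty. P(H) = 0.07, so P(¬H) = 0.93. With E the 'fail' result, P(E|H) = 0.86 and P(E|¬H) = 0.06.
P(E) = 0.86·0.07 + 0.06·0.93 = 0.060200 + 0.055800 = 0.11600.
By Bayes' theorem, P(H|E) = 0.060200 / 0.11600 = 0.519.

P(H | E) ≈ 0.519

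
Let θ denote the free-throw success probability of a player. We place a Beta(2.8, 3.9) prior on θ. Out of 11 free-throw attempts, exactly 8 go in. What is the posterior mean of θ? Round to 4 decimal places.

Observing 8 successes and 3 failures updates Beta(2.8, 3.9) by adding the success and failure counts to the two shape parameters: α = 2.8+8 = 10.8, β = 3.9+3 = 6.9.
Posterior mean = α/(α+β) = 10.8/17.7 = 0.6102.

Posterior mean ≈ 0.6102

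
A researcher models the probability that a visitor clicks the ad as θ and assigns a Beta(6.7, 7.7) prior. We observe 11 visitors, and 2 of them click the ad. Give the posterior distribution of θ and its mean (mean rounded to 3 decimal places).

Posterior: Beta(8.7, 16.7); mean ≈ 0.343

Observing 2 successes and 9 failures updates Beta(6.7, 7.7) by adding the success and failure counts to the two shape parameters: α = 6.7+2 = 8.7, β = 7.7+9 = 16.7.
Posterior mean = α/(α+β) = 8.7/25.4 = 0.343.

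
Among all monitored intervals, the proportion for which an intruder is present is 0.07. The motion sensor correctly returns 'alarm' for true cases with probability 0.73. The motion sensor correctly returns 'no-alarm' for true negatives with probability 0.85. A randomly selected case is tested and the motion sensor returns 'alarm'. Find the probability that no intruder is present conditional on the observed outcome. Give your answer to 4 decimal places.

Let H be the event that an intruder is present. P(H) = 0.07, so P(¬H) = 0.93. With E the 'alarm' result, P(E|H) = 0.73 and P(E|¬H) = 0.15.
P(E) = 0.73·0.07 + 0.15·0.93 = 0.051100 + 0.13950 = 0.19060.
By Bayes' theorem, P(H|E) = 0.051100 / 0.19060 = 0.2681. Hence P(¬H|E) = 1 − 0.2681 = 0.7319.

P(¬H | E) ≈ 0.7319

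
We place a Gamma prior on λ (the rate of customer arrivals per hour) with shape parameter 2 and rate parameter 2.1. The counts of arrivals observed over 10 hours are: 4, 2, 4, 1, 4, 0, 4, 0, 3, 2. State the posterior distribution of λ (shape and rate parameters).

The Poisson likelihood adds the total count to the shape and the number of exposure periods to the rate. Here ∑xᵢ = 24 and n = 10, so shape 2→26 and rate 2.1→12.1.

Posterior: Gamma(shape=26, rate=12.1)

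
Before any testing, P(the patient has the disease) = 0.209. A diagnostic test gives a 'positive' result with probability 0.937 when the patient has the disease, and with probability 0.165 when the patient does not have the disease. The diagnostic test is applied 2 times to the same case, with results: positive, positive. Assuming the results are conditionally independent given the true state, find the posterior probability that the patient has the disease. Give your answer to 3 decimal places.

Posterior P(H) ≈ 0.895

Let H be the event that the patient has the disease; start with P(H) = 0.209. P('positive'|H) = 0.937, P('positive'|¬H) = 0.165.
Update on result 1 ('positive'): P(H) ← 0.937·0.2090 / (0.937·0.2090 + 0.165·0.7910) = 0.19583/0.32635 = 0.6001.
Update on result 2 ('positive'): P(H) ← 0.937·0.6001 / (0.937·0.6001 + 0.165·0.3999) = 0.56227/0.62826 = 0.8950.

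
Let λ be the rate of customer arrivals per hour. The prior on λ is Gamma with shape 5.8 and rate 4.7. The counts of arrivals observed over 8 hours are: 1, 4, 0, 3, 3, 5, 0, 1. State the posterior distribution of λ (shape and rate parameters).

Posterior: Gamma(shape=22.8, rate=12.7)

Total count ∑xᵢ = 17 over n = 8 hours.
Gamma is conjugate to the Poisson likelihood: posterior is Gamma(shape = 5.8+17 = 22.8, rate = 4.7+8 = 12.7).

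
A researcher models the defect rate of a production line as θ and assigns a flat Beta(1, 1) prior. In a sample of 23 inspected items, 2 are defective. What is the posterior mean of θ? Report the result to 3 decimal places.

Posterior mean ≈ 0.120

Observing 2 successes and 21 failures updates Beta(1, 1) by adding the success and failure counts to the two shape parameters: α = 1+2 = 3, β = 1+21 = 22.
E[θ | data] = 3/(3+22) = 0.120.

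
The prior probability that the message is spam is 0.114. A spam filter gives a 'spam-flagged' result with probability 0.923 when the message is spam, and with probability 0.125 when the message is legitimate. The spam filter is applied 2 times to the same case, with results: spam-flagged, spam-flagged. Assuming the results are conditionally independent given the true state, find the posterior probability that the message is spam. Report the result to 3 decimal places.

With H the event that the message is spam, the joint likelihood of the observed sequence is P(data|H) = 0.923·0.923 = 0.85193 and P(data|¬H) = 0.125·0.125 = 0.015625.
Bayes: P(H|data) = 0.114·0.85193 / (0.114·0.85193 + 0.886·0.015625) = 0.097120/0.11096 = 0.8752.

Posterior P(H) ≈ 0.875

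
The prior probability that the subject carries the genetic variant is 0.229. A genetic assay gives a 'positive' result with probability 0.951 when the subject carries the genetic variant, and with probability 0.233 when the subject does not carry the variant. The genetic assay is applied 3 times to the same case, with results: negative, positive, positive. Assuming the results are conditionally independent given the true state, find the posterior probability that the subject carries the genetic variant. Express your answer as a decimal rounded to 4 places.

Posterior P(H) ≈ 0.2402

Let H be the event that the subject carries the genetic variant; start with P(H) = 0.229. P('positive'|H) = 0.951, P('positive'|¬H) = 0.233.
Update on result 1 ('negative'): P(H) ← 0.049·0.2290 / (0.049·0.2290 + 0.767·0.7710) = 0.011221/0.60258 = 0.0186.
Update on result 2 ('positive'): P(H) ← 0.951·0.0186 / (0.951·0.0186 + 0.233·0.9814) = 0.017709/0.24637 = 0.0719.
Update on result 3 ('positive'): P(H) ← 0.951·0.0719 / (0.951·0.0719 + 0.233·0.9281) = 0.068358/0.28461 = 0.2402.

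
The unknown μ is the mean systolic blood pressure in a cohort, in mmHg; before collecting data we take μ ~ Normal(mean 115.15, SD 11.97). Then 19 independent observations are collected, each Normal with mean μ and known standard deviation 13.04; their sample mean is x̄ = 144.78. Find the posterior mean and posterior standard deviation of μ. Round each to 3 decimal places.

Posterior mean ≈ 143.038; posterior SD ≈ 2.902

Prior precision 1/τ₀² = 1/11.97² = 0.00697930; data precision n/σ² = 19/13.04² = 0.111737.
Posterior precision = 0.00697930 + 0.111737 = 0.118717, giving posterior SD = 1/√0.118717 = 2.902.
Posterior mean = (0.00697930·115.15 + 0.111737·144.78) / 0.118717 = 143.038.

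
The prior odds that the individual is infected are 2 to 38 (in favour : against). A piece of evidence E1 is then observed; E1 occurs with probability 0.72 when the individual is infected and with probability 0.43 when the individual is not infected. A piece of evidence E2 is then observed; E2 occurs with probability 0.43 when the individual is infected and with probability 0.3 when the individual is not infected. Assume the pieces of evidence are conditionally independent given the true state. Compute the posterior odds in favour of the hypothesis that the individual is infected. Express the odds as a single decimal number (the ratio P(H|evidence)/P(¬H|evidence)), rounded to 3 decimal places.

Prior odds = 2/38 = 0.052632. In log-odds, ln(0.052632) = -2.9444.
Add log likelihood ratios: ln(1.6744) + ln(1.4333) = 0.87547.
Posterior log-odds = -2.0690, so posterior odds = exp(-2.0690) = 0.12632.

Posterior odds ≈ 0.126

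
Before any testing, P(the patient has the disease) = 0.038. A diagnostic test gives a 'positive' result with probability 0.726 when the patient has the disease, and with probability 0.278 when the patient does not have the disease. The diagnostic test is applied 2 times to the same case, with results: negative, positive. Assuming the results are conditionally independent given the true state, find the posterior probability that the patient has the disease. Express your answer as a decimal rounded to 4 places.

Posterior P(H) ≈ 0.0377

Let H be the event that the patient has the disease; start with P(H) = 0.038. P('positive'|H) = 0.726, P('positive'|¬H) = 0.278.
Update on result 1 ('negative'): P(H) ← 0.274·0.0380 / (0.274·0.0380 + 0.722·0.9620) = 0.010412/0.70498 = 0.0148.
Update on result 2 ('positive'): P(H) ← 0.726·0.0148 / (0.726·0.0148 + 0.278·0.9852) = 0.010723/0.28462 = 0.0377.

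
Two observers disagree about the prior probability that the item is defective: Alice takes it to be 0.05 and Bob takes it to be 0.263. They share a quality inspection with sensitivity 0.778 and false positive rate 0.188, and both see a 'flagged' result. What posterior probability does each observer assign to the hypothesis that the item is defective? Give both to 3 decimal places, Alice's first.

P('+'|H) = 0.778, P('+'|¬H) = 0.188.
Alice: numerator 0.778·0.05 = 0.038900; evidence = 0.038900+0.188·0.95 = 0.21750; posterior = 0.179.
Bob: numerator 0.778·0.263 = 0.20461; evidence = 0.20461+0.188·0.737 = 0.34317; posterior = 0.596.

Alice: 0.179; Bob: 0.596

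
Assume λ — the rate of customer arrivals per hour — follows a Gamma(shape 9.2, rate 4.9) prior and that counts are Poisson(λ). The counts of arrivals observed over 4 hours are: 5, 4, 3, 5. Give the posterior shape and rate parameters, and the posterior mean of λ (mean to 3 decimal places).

Posterior: Gamma(shape=26.2, rate=8.9); mean ≈ 2.944

The Poisson likelihood adds the total count to the shape and the number of exposure periods to the rate. Here ∑xᵢ = 17 and n = 4, so shape 9.2→26.2 and rate 4.9→8.9.
Posterior mean = shape/rate = 26.2/8.9 = 2.944.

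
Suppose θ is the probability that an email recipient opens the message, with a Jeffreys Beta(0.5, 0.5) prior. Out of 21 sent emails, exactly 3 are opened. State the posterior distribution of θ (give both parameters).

The binomial likelihood is conjugate to the Beta prior: with 3 successes and 18 failures, the posterior is Beta(0.5+3, 0.5+18) = Beta(3.5, 18.5).

Posterior: Beta(3.5, 18.5)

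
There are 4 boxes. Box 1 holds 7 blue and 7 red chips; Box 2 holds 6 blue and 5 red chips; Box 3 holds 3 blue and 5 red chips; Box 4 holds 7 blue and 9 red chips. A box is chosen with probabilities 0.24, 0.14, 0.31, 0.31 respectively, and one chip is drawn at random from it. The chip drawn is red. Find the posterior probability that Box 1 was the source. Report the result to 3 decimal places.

P(red|Box 1) = 0.5; P(red|Box 2) = 0.4545; P(red|Box 3) = 0.625; P(red|Box 4) = 0.5625.
Prior × likelihood for each source: 0.24·0.5=0.1200, 0.14·0.4545=0.06364, 0.31·0.625=0.1938, 0.31·0.5625=0.1744. Summing gives P(red) = 0.55176.
P(Box 1 | red) = 0.1200 / 0.55176 = 0.217.

Posterior probability ≈ 0.217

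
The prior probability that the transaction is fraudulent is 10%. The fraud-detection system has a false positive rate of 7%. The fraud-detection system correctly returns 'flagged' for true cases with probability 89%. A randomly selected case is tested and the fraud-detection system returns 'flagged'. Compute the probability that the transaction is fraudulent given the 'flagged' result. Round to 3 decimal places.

Let H be the event that the transaction is fraudulent. P(H) = 0.1, so P(¬H) = 0.9. With E the 'flagged' result, P(E|H) = 0.89 and P(E|¬H) = 0.07.
P(E) = 0.89·0.1 + 0.07·0.9 = 0.089000 + 0.063000 = 0.15200.
By Bayes' theorem, P(H|E) = 0.089000 / 0.15200 = 0.586.

P(H | E) ≈ 0.586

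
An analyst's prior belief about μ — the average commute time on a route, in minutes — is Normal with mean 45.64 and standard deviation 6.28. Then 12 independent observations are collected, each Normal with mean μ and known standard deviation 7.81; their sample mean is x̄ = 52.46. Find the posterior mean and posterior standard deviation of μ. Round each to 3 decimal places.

With known σ, the Normal prior is conjugate. Weight on the data is w = (n/σ²)/(n/σ² + 1/τ₀²) = 0.196734/(0.196734+0.0253560) = 0.88583.
Posterior mean = w·x̄ + (1−w)·μ₀ = 0.88583·52.46 + 0.11417·45.64 = 51.681. Posterior variance = 1/(0.196734+0.0253560) = 4.50268, so SD = 2.122.

Posterior mean ≈ 51.681; posterior SD ≈ 2.122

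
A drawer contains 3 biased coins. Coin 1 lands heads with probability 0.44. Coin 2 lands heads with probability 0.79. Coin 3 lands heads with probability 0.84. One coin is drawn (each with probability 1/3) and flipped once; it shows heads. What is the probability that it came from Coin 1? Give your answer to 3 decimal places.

Posterior probability ≈ 0.213

Tabulate prior·likelihood by source: [1] prior 0.333333, lik 0.44, product 0.1467; [2] prior 0.333333, lik 0.79, product 0.2633; [3] prior 0.333333, lik 0.84, product 0.2800.
Normalizing constant = 0.69000; the posterior for Coin 1 is its product over the sum, 0.1467/0.69000 = 0.213.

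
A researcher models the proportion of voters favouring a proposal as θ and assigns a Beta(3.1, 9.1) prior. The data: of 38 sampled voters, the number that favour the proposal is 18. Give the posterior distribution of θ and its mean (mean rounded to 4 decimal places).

Posterior: Beta(21.1, 29.1); mean ≈ 0.4203

The binomial likelihood is conjugate to the Beta prior: with 18 successes and 20 failures, the posterior is Beta(3.1+18, 9.1+20) = Beta(21.1, 29.1).
Posterior mean = α/(α+β) = 21.1/50.2 = 0.4203.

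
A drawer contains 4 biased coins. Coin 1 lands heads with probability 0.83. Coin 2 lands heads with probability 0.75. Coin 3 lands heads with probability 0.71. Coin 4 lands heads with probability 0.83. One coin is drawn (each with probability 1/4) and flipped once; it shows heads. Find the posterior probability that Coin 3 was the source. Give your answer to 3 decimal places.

Posterior probability ≈ 0.228

Tabulate prior·likelihood by source: [1] prior 0.25, lik 0.83, product 0.2075; [2] prior 0.25, lik 0.75, product 0.1875; [3] prior 0.25, lik 0.71, product 0.1775; [4] prior 0.25, lik 0.83, product 0.2075.
Normalizing constant = 0.78000; the posterior for Coin 3 is its product over the sum, 0.1775/0.78000 = 0.228.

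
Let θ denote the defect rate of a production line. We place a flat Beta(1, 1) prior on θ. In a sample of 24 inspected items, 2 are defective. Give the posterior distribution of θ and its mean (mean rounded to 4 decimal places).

The binomial likelihood is conjugate to the Beta prior: with 2 successes and 22 failures, the posterior is Beta(1+2, 1+22) = Beta(3, 23).
E[θ | data] = 3/(3+23) = 0.1154.

Posterior: Beta(3, 23); mean ≈ 0.1154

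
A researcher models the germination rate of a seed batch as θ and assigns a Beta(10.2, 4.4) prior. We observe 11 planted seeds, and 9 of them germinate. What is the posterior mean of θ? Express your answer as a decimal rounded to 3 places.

Posterior mean ≈ 0.750

Observing 9 successes and 2 failures updates Beta(10.2, 4.4) by adding the success and failure counts to the two shape parameters: α = 10.2+9 = 19.2, β = 4.4+2 = 6.4.
E[θ | data] = 19.2/(19.2+6.4) = 0.750.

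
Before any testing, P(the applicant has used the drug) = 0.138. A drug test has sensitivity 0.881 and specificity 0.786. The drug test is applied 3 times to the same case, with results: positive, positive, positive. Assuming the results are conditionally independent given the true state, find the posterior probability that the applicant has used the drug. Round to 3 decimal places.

With H the event that the applicant has used the drug, the joint likelihood of the observed sequence is P(data|H) = 0.881·0.881·0.881 = 0.68380 and P(data|¬H) = 0.214·0.214·0.214 = 0.0098003.
Bayes: P(H|data) = 0.138·0.68380 / (0.138·0.68380 + 0.862·0.0098003) = 0.094364/0.10281 = 0.9178.

Posterior P(H) ≈ 0.918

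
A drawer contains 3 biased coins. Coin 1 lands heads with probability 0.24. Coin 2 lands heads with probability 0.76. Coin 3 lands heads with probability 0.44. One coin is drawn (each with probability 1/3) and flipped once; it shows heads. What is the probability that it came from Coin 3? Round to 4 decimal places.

P(heads|C1) = 0.24; P(heads|C2) = 0.76; P(heads|C3) = 0.44.
Prior × likelihood for each source: 0.333333·0.24=0.08000, 0.333333·0.76=0.2533, 0.333333·0.44=0.1467. Summing gives P(heads) = 0.48000.
P(Coin 3 | heads) = 0.1467 / 0.48000 = 0.3056.

Posterior probability ≈ 0.3056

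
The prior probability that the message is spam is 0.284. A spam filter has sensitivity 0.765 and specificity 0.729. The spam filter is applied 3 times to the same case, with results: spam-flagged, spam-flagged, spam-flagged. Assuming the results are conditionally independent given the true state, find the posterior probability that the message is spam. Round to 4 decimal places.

Posterior P(H) ≈ 0.8992

With H the event that the message is spam, the joint likelihood of the observed sequence is P(data|H) = 0.765·0.765·0.765 = 0.44770 and P(data|¬H) = 0.271·0.271·0.271 = 0.019903.
Bayes: P(H|data) = 0.284·0.44770 / (0.284·0.44770 + 0.716·0.019903) = 0.12715/0.14140 = 0.8992.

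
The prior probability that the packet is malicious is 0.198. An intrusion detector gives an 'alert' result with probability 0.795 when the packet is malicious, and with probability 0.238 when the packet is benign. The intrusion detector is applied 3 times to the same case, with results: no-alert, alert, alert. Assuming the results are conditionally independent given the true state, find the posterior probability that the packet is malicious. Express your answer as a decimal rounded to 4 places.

Posterior P(H) ≈ 0.4256

Let H be the event that the packet is malicious; start with P(H) = 0.198. P('alert'|H) = 0.795, P('alert'|¬H) = 0.238.
Update on result 1 ('no-alert'): P(H) ← 0.205·0.1980 / (0.205·0.1980 + 0.762·0.8020) = 0.040590/0.65171 = 0.0623.
Update on result 2 ('alert'): P(H) ← 0.795·0.0623 / (0.795·0.0623 + 0.238·0.9377) = 0.049514/0.27269 = 0.1816.
Update on result 3 ('alert'): P(H) ← 0.795·0.1816 / (0.795·0.1816 + 0.238·0.8184) = 0.14435/0.33914 = 0.4256.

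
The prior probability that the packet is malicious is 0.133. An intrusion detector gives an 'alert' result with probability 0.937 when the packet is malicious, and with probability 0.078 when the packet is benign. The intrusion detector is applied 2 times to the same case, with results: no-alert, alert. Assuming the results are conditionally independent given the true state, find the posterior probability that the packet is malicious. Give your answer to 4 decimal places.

Posterior P(H) ≈ 0.1118

Let H be the event that the packet is malicious; start with P(H) = 0.133. P('alert'|H) = 0.937, P('alert'|¬H) = 0.078.
Update on result 1 ('no-alert'): P(H) ← 0.063·0.1330 / (0.063·0.1330 + 0.922·0.8670) = 0.0083790/0.80775 = 0.0104.
Update on result 2 ('alert'): P(H) ← 0.937·0.0104 / (0.937·0.0104 + 0.078·0.9896) = 0.0097197/0.086911 = 0.1118.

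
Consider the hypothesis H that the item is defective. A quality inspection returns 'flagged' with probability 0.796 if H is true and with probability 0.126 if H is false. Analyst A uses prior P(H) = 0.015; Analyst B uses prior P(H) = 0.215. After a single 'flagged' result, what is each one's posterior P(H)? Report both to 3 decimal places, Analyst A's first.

Analyst A: 0.088; Analyst B: 0.634

The likelihood ratio for a 'flagged' result is 0.796/0.126 = 6.3175.
Analyst A: prior odds 0.015/0.985 = 0.015228; posterior odds 0.096205; posterior probability 0.088.
Analyst B: prior odds 0.215/0.785 = 0.27389; posterior odds 1.7303; posterior probability 0.634.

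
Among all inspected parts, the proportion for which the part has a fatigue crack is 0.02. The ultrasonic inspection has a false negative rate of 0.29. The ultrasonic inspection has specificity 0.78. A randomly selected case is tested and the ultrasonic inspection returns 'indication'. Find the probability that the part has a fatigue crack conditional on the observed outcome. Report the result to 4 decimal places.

Write H for 'the part has a fatigue crack'. Prior odds H:¬H = 0.02/0.98 = 0.020408. For the 'indication' outcome, the likelihood ratio is 0.71/0.22 = 3.2273.
Posterior odds = 0.020408 × 3.2273 = 0.065863, so P(H|E) = 0.065863/(1+0.065863) = 0.0618.

P(H | E) ≈ 0.0618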